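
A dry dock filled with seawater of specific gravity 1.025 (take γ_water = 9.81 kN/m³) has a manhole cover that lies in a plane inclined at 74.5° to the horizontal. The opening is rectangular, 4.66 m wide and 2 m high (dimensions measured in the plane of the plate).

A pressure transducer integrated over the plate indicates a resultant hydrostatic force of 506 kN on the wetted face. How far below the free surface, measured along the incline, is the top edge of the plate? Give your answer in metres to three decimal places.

y_top ≈ 4.603 m

γ = 1.025 × 9.81 = 10.05525 kN/m³.
A = 4.66 × 2 = 9.32 m².
From F = γ·h_c·A, the centroid depth is h_c = 506/(10.05525 × 9.32) = 5.39935 m.
Let θ = 74.5° be the plate's angle to the horizontal; measure y along the incline from where the plane meets the free surface. Vertical depth h = y·sinθ with sinθ = 0.963630.
Along the incline, y_c = h_c/sinθ = 5.39935/0.963630 = 5.60314 m.
The centroid lies 2/2 = 1 m below the top edge, so the top edge sits at y_top = 5.60314 − 1 = 4.60314 m along the incline.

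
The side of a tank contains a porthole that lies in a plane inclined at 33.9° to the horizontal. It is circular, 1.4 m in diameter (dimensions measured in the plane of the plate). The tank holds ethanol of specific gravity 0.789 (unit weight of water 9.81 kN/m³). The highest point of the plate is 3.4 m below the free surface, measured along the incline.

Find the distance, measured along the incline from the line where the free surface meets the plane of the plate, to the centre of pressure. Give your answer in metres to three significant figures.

γ = 0.789 × 9.81 = 7.74009 kN/m³.
Let θ = 33.9° be the plate's angle to the horizontal; measure y along the incline from where the plane meets the free surface. Vertical depth h = y·sinθ with sinθ = 0.557745.
The centroid is at the centre, 0.7 m below the top of the plate, so y_c = 3.4 + 0.7 = 4.1 m and h_c = 4.1 × 0.557745 = 2.28675 m.
A = π(0.7)² = 1.53938 m².
Resultant F = γ·h_c·A = 7.74009 × 2.28675 × 1.53938 = 27.2465 kN.
I_c = πr⁴/4 = π × 0.7⁴/4 = 0.188574 m⁴.
Centre of pressure: y_p = y_c + I_c/(y_c·A) = 4.1 + 0.188574/(4.1 × 1.53938) = 4.1 + 0.029878 = 4.12988 m along the plane.

y_p = 4.13 m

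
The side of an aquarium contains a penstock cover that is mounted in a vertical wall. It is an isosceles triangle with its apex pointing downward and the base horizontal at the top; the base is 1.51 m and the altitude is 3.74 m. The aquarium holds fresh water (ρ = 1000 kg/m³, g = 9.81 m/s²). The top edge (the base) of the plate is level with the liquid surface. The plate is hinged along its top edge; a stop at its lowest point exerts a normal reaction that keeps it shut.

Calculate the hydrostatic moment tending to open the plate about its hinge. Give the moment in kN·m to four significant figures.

M ≈ 64.58 kN·m

γ = ρg = 1000 × 9.81 = 9810 N/m³ = 9.81 kN/m³.
With the apex down, the centroid sits h/3 = 3.74/3 = 1.24667 m below the base (the top edge), so the centroid depth is h_c = 1.24667 m.
A = ½ × 1.51 × 3.74 = 2.8237 m².
Resultant F = γ·h_c·A = 9.81 × 1.24667 × 2.8237 = 34.5334 kN.
I_c = b·h³/36 = 1.51 × 3.74³/36 = 2.19427 m⁴.
Centre of pressure: y_p = y_c + I_c/(y_c·A) = 1.24667 + 2.19427/(1.24667 × 2.8237) = 1.24667 + 0.623333 = 1.87 m along the plane.
The resultant acts 1.24667 + 0.623333 = 1.87 m (along the plate) below the hinge at the top edge, so the moment about the hinge is M = F × 1.87 = 34.5334 × 1.87 = 64.5775 kN·m.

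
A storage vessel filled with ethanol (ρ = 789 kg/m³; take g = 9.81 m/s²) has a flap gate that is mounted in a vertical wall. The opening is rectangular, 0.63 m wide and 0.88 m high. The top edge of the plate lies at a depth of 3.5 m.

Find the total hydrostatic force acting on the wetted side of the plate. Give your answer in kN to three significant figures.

γ = ρg = 789 × 9.81 / 1000 = 7.74009 kN/m³.
The centroid lies 0.88/2 = 0.44 m below the top edge, so the centroid depth is h_c = 3.5 + 0.44 = 3.94 m.
A = 0.63 × 0.88 = 0.5544 m².
Resultant F = γ·h_c·A = 7.74009 × 3.94 × 0.5544 = 16.907 kN.

F ≈ 16.9 kN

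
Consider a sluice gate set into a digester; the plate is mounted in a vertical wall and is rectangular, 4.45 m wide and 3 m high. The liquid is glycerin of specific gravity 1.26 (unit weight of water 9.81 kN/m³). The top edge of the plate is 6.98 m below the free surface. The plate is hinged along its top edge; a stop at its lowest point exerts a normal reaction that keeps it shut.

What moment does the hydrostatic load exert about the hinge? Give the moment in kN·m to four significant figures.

M ≈ 2223 kN·m

γ = 1.26 × 9.81 = 12.3606 kN/m³.
The centroid lies 3/2 = 1.5 m below the top edge, so the centroid depth is h_c = 6.98 + 1.5 = 8.48 m.
A = 4.45 × 3 = 13.35 m².
Resultant F = γ·h_c·A = 12.3606 × 8.48 × 13.35 = 1399.32 kN.
I_c = b·h³/12 = 4.45 × 3³/12 = 10.0125 m⁴.
Centre of pressure: y_p = y_c + I_c/(y_c·A) = 8.48 + 10.0125/(8.48 × 13.35) = 8.48 + 0.0884434 = 8.56844 m along the plane.
The resultant acts 1.5 + 0.0884434 = 1.58844 m (along the plate) below the hinge at the top edge, so the moment about the hinge is M = F × 1.58844 = 1399.32 × 1.58844 = 2222.74 kN·m.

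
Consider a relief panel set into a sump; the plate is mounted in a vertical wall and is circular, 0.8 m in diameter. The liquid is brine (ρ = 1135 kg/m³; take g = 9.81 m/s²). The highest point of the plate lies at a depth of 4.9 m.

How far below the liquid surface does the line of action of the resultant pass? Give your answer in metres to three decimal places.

h_p = 5.308 m

γ = ρg = 1135 × 9.81 / 1000 = 11.13435 kN/m³.
The centroid is at the centre, 0.4 m below the top of the plate, so the centroid depth is h_c = 4.9 + 0.4 = 5.3 m.
A = π(0.4)² = 0.502655 m².
Resultant F = γ·h_c·A = 11.13435 × 5.3 × 0.502655 = 29.6627 kN.
I_c = πr⁴/4 = π × 0.4⁴/4 = 0.0201062 m⁴.
Centre of pressure: y_p = y_c + I_c/(y_c·A) = 5.3 + 0.0201062/(5.3 × 0.502655) = 5.3 + 0.00754717 = 5.30755 m along the plane.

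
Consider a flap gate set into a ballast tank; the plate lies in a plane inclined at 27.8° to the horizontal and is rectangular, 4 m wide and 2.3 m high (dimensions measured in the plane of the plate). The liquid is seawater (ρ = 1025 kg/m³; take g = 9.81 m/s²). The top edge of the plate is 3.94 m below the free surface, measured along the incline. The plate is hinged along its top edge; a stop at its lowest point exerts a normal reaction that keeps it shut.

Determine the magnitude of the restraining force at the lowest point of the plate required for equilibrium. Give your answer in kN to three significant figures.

P ≈ 118 kN

γ = ρg = 1025 × 9.81 / 1000 = 10.05525 kN/m³.
Let θ = 27.8° be the plate's angle to the horizontal; measure y along the incline from where the plane meets the free surface. Vertical depth h = y·sinθ with sinθ = 0.466387.
The centroid lies 2.3/2 = 1.15 m below the top edge, so y_c = 3.94 + 1.15 = 5.09 m and h_c = 5.09 × 0.466387 = 2.37391 m.
A = 4 × 2.3 = 9.2 m².
Resultant F = γ·h_c·A = 10.05525 × 2.37391 × 9.2 = 219.606 kN.
I_c = b·h³/12 = 4 × 2.3³/12 = 4.05567 m⁴.
Centre of pressure: y_p = y_c + I_c/(y_c·A) = 5.09 + 4.05567/(5.09 × 9.2) = 5.09 + 0.0866078 = 5.17661 m along the plane.
The resultant acts 1.15 + 0.0866078 = 1.23661 m (along the plate) below the hinge at the top edge, so the moment about the hinge is M = F × 1.23661 = 219.606 × 1.23661 = 271.567 kN·m.
A normal force at the bottom, 2.3 m from the hinge, must supply this moment: P = 271.567/2.3 = 118.073 kN.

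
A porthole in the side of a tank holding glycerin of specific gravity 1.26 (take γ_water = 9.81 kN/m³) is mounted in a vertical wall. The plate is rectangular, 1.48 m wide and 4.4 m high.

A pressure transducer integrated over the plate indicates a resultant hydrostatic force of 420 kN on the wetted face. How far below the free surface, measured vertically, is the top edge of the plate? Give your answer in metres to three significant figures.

γ = 1.26 × 9.81 = 12.3606 kN/m³.
A = 1.48 × 4.4 = 6.512 m².
From F = γ·h_c·A, the centroid depth is h_c = 420/(12.3606 × 6.512) = 5.2179 m.
The centroid lies 4.4/2 = 2.2 m below the top edge, so the top edge sits at h_top = 5.2179 − 2.2 = 3.0179 m below the surface.

d_top ≈ 3.02 m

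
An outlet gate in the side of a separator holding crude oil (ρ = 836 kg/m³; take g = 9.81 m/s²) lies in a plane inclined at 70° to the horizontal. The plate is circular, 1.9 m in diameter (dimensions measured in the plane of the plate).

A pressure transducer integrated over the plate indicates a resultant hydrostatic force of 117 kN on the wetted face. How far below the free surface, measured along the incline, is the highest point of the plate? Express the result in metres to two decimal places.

γ = ρg = 836 × 9.81 / 1000 = 8.20116 kN/m³.
A = π(0.95)² = 2.83529 m².
From F = γ·h_c·A, the centroid depth is h_c = 117/(8.20116 × 2.83529) = 5.03168 m.
Let θ = 70° be the plate's angle to the horizontal; measure y along the incline from where the plane meets the free surface. Vertical depth h = y·sinθ with sinθ = 0.939693.
Along the incline, y_c = h_c/sinθ = 5.03168/0.939693 = 5.3546 m.
The centroid is at the centre, 0.95 m below the top of the plate, so the highest point sits at y_top = 5.3546 − 0.95 = 4.4046 m along the incline.

y_top ≈ 4.40 m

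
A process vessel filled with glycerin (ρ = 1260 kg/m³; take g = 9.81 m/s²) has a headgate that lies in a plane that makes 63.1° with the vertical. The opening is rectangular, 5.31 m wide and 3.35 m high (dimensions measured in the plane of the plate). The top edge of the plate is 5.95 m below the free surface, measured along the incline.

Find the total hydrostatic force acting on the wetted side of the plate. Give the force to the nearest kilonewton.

γ = ρg = 1260 × 9.81 / 1000 = 12.3606 kN/m³.
The plate makes 63.1° with the vertical, i.e. θ = 90° − 63.1° = 26.9° to the horizontal. Measuring y along the incline from the free-surface line, vertical depth h = y·sinθ with sinθ = 0.452435.
The centroid lies 3.35/2 = 1.675 m below the top edge, so y_c = 5.95 + 1.675 = 7.625 m and h_c = 7.625 × 0.452435 = 3.44982 m.
A = 5.31 × 3.35 = 17.7885 m².
Resultant F = γ·h_c·A = 12.3606 × 3.44982 × 17.7885 = 758.534 kN.

F ≈ 759 kN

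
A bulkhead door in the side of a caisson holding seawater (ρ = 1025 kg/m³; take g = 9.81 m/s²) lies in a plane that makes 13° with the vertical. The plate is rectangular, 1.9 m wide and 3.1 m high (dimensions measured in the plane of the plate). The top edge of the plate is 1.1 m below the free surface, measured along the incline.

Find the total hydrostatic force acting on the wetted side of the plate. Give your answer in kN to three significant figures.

γ = ρg = 1025 × 9.81 / 1000 = 10.05525 kN/m³.
The plate makes 13° with the vertical, i.e. θ = 90° − 13° = 77° to the horizontal. Measuring y along the incline from the free-surface line, vertical depth h = y·sinθ with sinθ = 0.974370.
The centroid lies 3.1/2 = 1.55 m below the top edge, so y_c = 1.1 + 1.55 = 2.65 m and h_c = 2.65 × 0.974370 = 2.58208 m.
A = 1.9 × 3.1 = 5.89 m².
Resultant F = γ·h_c·A = 10.05525 × 2.58208 × 5.89 = 152.925 kN.

F ≈ 153 kN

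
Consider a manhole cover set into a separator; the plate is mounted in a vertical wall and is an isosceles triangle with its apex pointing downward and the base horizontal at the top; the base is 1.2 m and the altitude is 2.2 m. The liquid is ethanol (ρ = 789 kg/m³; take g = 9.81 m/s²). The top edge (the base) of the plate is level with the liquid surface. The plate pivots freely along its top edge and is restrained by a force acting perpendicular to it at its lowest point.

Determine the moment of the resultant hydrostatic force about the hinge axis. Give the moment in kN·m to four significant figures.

M ≈ 8.242 kN·m

γ = ρg = 789 × 9.81 / 1000 = 7.74009 kN/m³.
With the apex down, the centroid sits h/3 = 2.2/3 = 0.733333 m below the base (the top edge), so the centroid depth is h_c = 0.733333 m.
A = ½ × 1.2 × 2.2 = 1.32 m².
Resultant F = γ·h_c·A = 7.74009 × 0.733333 × 1.32 = 7.4924 kN.
I_c = b·h³/36 = 1.2 × 2.2³/36 = 0.354933 m⁴.
Centre of pressure: y_p = y_c + I_c/(y_c·A) = 0.733333 + 0.354933/(0.733333 × 1.32) = 0.733333 + 0.366666 = 1.1 m along the plane.
The resultant acts 0.733333 + 0.366666 = 1.1 m (along the plate) below the hinge at the top edge, so the moment about the hinge is M = F × 1.1 = 7.4924 × 1.1 = 8.24164 kN·m.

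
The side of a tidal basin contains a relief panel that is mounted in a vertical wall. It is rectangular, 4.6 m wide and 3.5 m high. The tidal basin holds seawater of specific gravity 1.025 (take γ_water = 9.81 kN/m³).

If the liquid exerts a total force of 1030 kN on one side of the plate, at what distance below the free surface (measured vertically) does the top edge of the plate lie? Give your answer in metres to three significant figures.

d_top ≈ 4.61 m

γ = 1.025 × 9.81 = 10.05525 kN/m³.
A = 4.6 × 3.5 = 16.1 m².
From F = γ·h_c·A, the centroid depth is h_c = 1030/(10.05525 × 16.1) = 6.36236 m.
The centroid lies 3.5/2 = 1.75 m below the top edge, so the top edge sits at h_top = 6.36236 − 1.75 = 4.61236 m below the surface.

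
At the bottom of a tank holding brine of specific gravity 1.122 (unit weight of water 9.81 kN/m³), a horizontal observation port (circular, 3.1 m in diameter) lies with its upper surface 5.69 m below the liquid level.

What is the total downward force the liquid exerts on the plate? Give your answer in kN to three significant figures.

F ≈ 473 kN

γ = 1.122 × 9.81 = 11.00682 kN/m³.
The plate is horizontal, so pressure is uniform at p = γ·h = 11.00682 × 5.69 = 62.6288 kN/m².
A = π(1.55)² = 7.54768 m².
F = p·A = 62.6288 × 7.54768 = 472.702 kN.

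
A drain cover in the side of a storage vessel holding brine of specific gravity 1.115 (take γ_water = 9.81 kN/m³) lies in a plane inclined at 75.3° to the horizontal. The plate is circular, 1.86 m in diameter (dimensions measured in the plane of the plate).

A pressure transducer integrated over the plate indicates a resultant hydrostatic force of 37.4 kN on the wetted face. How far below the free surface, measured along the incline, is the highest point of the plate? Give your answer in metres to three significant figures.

γ = 1.115 × 9.81 = 10.93815 kN/m³.
A = π(0.93)² = 2.71716 m².
From F = γ·h_c·A, the centroid depth is h_c = 37.4/(10.93815 × 2.71716) = 1.25838 m.
Let θ = 75.3° be the plate's angle to the horizontal; measure y along the incline from where the plane meets the free surface. Vertical depth h = y·sinθ with sinθ = 0.967268.
Along the incline, y_c = h_c/sinθ = 1.25838/0.967268 = 1.30096 m.
The centroid is at the centre, 0.93 m below the top of the plate, so the highest point sits at y_top = 1.30096 − 0.93 = 0.37096 m along the incline.

y_top ≈ 0.371 m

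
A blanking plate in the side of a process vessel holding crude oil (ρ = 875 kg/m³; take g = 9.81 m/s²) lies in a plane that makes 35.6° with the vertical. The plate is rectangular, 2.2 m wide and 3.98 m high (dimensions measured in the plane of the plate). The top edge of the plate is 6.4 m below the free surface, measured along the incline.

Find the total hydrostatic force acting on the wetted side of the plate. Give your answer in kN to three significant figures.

γ = ρg = 875 × 9.81 / 1000 = 8.58375 kN/m³.
The plate makes 35.6° with the vertical, i.e. θ = 90° − 35.6° = 54.4° to the horizontal. Measuring y along the incline from the free-surface line, vertical depth h = y·sinθ with sinθ = 0.813101.
The centroid lies 3.98/2 = 1.99 m below the top edge, so y_c = 6.4 + 1.99 = 8.39 m and h_c = 8.39 × 0.813101 = 6.82192 m.
A = 2.2 × 3.98 = 8.756 m².
Resultant F = γ·h_c·A = 8.58375 × 6.82192 × 8.756 = 512.731 kN.

F ≈ 513 kN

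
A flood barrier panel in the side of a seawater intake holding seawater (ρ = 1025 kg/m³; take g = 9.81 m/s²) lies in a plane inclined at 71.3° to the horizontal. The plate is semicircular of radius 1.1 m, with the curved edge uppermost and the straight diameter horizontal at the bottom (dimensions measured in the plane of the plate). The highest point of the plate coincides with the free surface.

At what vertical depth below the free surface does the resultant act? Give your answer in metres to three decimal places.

γ = ρg = 1025 × 9.81 / 1000 = 10.05525 kN/m³.
Let θ = 71.3° be the plate's angle to the horizontal; measure y along the incline from where the plane meets the free surface. Vertical depth h = y·sinθ with sinθ = 0.947210.
The centroid lies 4r/(3π) = 0.466854 m above the diameter, so r − 4r/(3π) = 1.1 − 0.466854 = 0.633146 m below the topmost point, so y_c = 0.633146 m and h_c = 0.633146 × 0.947210 = 0.599722 m.
A = πr²/2 = π × 1.1²/2 = 1.90066 m².
Resultant F = γ·h_c·A = 10.05525 × 0.599722 × 1.90066 = 11.4617 kN.
I_c = (π/8 − 8/(9π))·r⁴ = 0.109757 × 1.1⁴ = 0.160695 m⁴.
Centre of pressure: y_p = y_c + I_c/(y_c·A) = 0.633146 + 0.160695/(0.633146 × 1.90066) = 0.633146 + 0.133535 = 0.766681 m along the plane.
Vertically, h_p = y_p·sinθ = 0.766681 × 0.947210 = 0.726208 m.

h_p = 0.726 m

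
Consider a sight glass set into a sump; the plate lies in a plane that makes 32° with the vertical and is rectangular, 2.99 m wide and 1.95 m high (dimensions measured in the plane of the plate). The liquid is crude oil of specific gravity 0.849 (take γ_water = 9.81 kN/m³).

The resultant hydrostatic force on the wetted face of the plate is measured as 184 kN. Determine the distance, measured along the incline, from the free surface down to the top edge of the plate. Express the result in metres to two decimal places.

γ = 0.849 × 9.81 = 8.32869 kN/m³.
A = 2.99 × 1.95 = 5.8305 m².
From F = γ·h_c·A, the centroid depth is h_c = 184/(8.32869 × 5.8305) = 3.78909 m.
The plate makes 32° with the vertical, i.e. θ = 90° − 32° = 58° to the horizontal. Measuring y along the incline from the free-surface line, vertical depth h = y·sinθ with sinθ = 0.848048.
Along the incline, y_c = h_c/sinθ = 3.78909/0.848048 = 4.46801 m.
The centroid lies 1.95/2 = 0.975 m below the top edge, so the top edge sits at y_top = 4.46801 − 0.975 = 3.49301 m along the incline.

y_top ≈ 3.49 m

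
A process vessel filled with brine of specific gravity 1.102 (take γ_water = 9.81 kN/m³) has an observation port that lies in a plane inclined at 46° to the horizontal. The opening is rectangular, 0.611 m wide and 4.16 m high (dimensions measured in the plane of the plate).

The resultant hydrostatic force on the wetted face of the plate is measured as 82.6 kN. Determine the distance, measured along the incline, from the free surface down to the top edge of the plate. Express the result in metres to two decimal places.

γ = 1.102 × 9.81 = 10.81062 kN/m³.
A = 0.611 × 4.16 = 2.54176 m².
From F = γ·h_c·A, the centroid depth is h_c = 82.6/(10.81062 × 2.54176) = 3.00604 m.
Let θ = 46° be the plate's angle to the horizontal; measure y along the incline from where the plane meets the free surface. Vertical depth h = y·sinθ with sinθ = 0.719340.
Along the incline, y_c = h_c/sinθ = 3.00604/0.719340 = 4.17889 m.
The centroid lies 4.16/2 = 2.08 m below the top edge, so the top edge sits at y_top = 4.17889 − 2.08 = 2.09889 m along the incline.

y_top ≈ 2.10 m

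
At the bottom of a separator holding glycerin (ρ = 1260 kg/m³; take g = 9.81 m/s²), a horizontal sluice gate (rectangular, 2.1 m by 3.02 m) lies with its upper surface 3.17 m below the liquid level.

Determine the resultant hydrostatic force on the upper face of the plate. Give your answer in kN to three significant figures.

γ = ρg = 1260 × 9.81 / 1000 = 12.3606 kN/m³.
The plate is horizontal, so pressure is uniform at p = γ·h = 12.3606 × 3.17 = 39.1831 kN/m².
A = 2.1 × 3.02 = 6.342 m².
F = p·A = 39.1831 × 6.342 = 248.499 kN.

F ≈ 248 kN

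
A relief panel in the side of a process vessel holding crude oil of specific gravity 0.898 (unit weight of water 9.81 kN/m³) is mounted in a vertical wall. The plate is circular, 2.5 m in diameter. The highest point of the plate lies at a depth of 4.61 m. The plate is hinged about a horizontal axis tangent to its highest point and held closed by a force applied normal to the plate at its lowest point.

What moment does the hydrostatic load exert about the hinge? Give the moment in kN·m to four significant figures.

γ = 0.898 × 9.81 = 8.80938 kN/m³.
The centroid is at the centre, 1.25 m below the top of the plate, so the centroid depth is h_c = 4.61 + 1.25 = 5.86 m.
A = π(1.25)² = 4.90874 m².
Resultant F = γ·h_c·A = 8.80938 × 5.86 × 4.90874 = 253.404 kN.
I_c = πr⁴/4 = π × 1.25⁴/4 = 1.91748 m⁴.
Centre of pressure: y_p = y_c + I_c/(y_c·A) = 5.86 + 1.91748/(5.86 × 4.90874) = 5.86 + 0.0666597 = 5.92666 m along the plane.
The resultant acts 1.25 + 0.0666597 = 1.31666 m (along the plate) below the hinge at the top edge, so the moment about the hinge is M = F × 1.31666 = 253.404 × 1.31666 = 333.647 kN·m.

M ≈ 333.6 kN·m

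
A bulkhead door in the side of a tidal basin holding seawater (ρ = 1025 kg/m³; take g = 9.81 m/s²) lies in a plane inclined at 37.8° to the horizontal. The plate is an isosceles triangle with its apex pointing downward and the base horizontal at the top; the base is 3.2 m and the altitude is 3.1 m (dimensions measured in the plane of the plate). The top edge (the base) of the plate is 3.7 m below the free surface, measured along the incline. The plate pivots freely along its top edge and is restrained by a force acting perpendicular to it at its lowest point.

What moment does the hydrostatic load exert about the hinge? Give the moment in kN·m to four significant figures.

M ≈ 165.8 kN·m

γ = ρg = 1025 × 9.81 / 1000 = 10.05525 kN/m³.
Let θ = 37.8° be the plate's angle to the horizontal; measure y along the incline from where the plane meets the free surface. Vertical depth h = y·sinθ with sinθ = 0.612907.
With the apex down, the centroid sits h/3 = 3.1/3 = 1.03333 m below the base (the top edge), so y_c = 3.7 + 1.03333 = 4.73333 m and h_c = 4.73333 × 0.612907 = 2.90109 m.
A = ½ × 3.2 × 3.1 = 4.96 m².
Resultant F = γ·h_c·A = 10.05525 × 2.90109 × 4.96 = 144.689 kN.
I_c = b·h³/36 = 3.2 × 3.1³/36 = 2.64809 m⁴.
Centre of pressure: y_p = y_c + I_c/(y_c·A) = 4.73333 + 2.64809/(4.73333 × 4.96) = 4.73333 + 0.112794 = 4.84612 m along the plane.
The resultant acts 1.03333 + 0.112794 = 1.14612 m (along the plate) below the hinge at the top edge, so the moment about the hinge is M = F × 1.14612 = 144.689 × 1.14612 = 165.831 kN·m.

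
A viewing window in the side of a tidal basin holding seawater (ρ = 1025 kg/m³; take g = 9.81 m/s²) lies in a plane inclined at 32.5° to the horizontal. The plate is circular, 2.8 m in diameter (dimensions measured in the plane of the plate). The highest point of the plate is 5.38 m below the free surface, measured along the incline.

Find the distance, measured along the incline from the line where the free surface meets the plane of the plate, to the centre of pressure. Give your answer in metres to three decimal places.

γ = ρg = 1025 × 9.81 / 1000 = 10.05525 kN/m³.
Let θ = 32.5° be the plate's angle to the horizontal; measure y along the incline from where the plane meets the free surface. Vertical depth h = y·sinθ with sinθ = 0.537300.
The centroid is at the centre, 1.4 m below the top of the plate, so y_c = 5.38 + 1.4 = 6.78 m and h_c = 6.78 × 0.537300 = 3.64289 m.
A = π(1.4)² = 6.15752 m².
Resultant F = γ·h_c·A = 10.05525 × 3.64289 × 6.15752 = 225.551 kN.
I_c = πr⁴/4 = π × 1.4⁴/4 = 3.01719 m⁴.
Centre of pressure: y_p = y_c + I_c/(y_c·A) = 6.78 + 3.01719/(6.78 × 6.15752) = 6.78 + 0.0722715 = 6.85227 m along the plane.

y_p = 6.852 m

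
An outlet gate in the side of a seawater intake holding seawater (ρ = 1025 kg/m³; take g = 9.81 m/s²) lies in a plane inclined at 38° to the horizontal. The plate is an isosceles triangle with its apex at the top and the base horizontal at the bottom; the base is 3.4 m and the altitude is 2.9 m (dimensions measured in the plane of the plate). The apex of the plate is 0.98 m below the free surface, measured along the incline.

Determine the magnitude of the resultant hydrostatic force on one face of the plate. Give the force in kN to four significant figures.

γ = ρg = 1025 × 9.81 / 1000 = 10.05525 kN/m³.
Let θ = 38° be the plate's angle to the horizontal; measure y along the incline from where the plane meets the free surface. Vertical depth h = y·sinθ with sinθ = 0.615661.
With the apex up, the centroid sits 2h/3 = 2 × 2.9/3 = 1.93333 m below the apex, so y_c = 0.98 + 1.93333 = 2.91333 m and h_c = 2.91333 × 0.615661 = 1.79362 m.
A = ½ × 3.4 × 2.9 = 4.93 m².
Resultant F = γ·h_c·A = 10.05525 × 1.79362 × 4.93 = 88.914 kN.

F ≈ 88.91 kN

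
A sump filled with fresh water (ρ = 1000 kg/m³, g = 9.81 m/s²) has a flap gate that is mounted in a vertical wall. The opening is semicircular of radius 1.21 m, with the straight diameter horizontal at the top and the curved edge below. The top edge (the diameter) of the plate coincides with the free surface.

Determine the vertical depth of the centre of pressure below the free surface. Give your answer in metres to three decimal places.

h_p = 0.713 m

γ = ρg = 1000 × 9.81 = 9810 N/m³ = 9.81 kN/m³.
The centroid of a semicircle lies 4r/(3π) = 0.51354 m from the diameter, here below the top edge, so the centroid depth is h_c = 0.51354 m.
A = πr²/2 = π × 1.21²/2 = 2.2998 m².
Resultant F = γ·h_c·A = 9.81 × 0.51354 × 2.2998 = 11.586 kN.
I_c = (π/8 − 8/(9π))·r⁴ = 0.109757 × 1.21⁴ = 0.235274 m⁴.
Centre of pressure: y_p = y_c + I_c/(y_c·A) = 0.51354 + 0.235274/(0.51354 × 2.2998) = 0.51354 + 0.199209 = 0.712749 m along the plane.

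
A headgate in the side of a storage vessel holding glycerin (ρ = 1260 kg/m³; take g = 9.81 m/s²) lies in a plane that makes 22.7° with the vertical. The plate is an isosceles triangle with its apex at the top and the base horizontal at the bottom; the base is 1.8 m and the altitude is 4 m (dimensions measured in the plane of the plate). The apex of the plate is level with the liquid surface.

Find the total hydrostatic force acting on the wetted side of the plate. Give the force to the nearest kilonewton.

γ = ρg = 1260 × 9.81 / 1000 = 12.3606 kN/m³.
The plate makes 22.7° with the vertical, i.e. θ = 90° − 22.7° = 67.3° to the horizontal. Measuring y along the incline from the free-surface line, vertical depth h = y·sinθ with sinθ = 0.922538.
With the apex up, the centroid sits 2h/3 = 2 × 4/3 = 2.66667 m below the apex, so y_c = 2.66667 m and h_c = 2.66667 × 0.922538 = 2.4601 m.
A = ½ × 1.8 × 4 = 3.6 m².
Resultant F = γ·h_c·A = 12.3606 × 2.4601 × 3.6 = 109.47 kN.

F ≈ 109 kN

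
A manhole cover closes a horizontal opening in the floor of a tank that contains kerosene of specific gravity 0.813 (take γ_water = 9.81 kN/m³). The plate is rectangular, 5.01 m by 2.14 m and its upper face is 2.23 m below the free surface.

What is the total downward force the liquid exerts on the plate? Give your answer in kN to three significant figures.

F ≈ 191 kN

γ = 0.813 × 9.81 = 7.97553 kN/m³.
The plate is horizontal, so pressure is uniform at p = γ·h = 7.97553 × 2.23 = 17.7854 kN/m².
A = 5.01 × 2.14 = 10.7214 m².
F = p·A = 17.7854 × 10.7214 = 190.684 kN.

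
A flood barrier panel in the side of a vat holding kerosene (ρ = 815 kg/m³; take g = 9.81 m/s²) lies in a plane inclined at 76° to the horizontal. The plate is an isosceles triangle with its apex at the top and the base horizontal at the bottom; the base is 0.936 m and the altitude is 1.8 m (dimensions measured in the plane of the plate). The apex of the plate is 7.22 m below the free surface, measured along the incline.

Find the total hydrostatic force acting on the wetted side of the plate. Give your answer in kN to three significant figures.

γ = ρg = 815 × 9.81 / 1000 = 7.99515 kN/m³.
Let θ = 76° be the plate's angle to the horizontal; measure y along the incline from where the plane meets the free surface. Vertical depth h = y·sinθ with sinθ = 0.970296.
With the apex up, the centroid sits 2h/3 = 2 × 1.8/3 = 1.2 m below the apex, so y_c = 7.22 + 1.2 = 8.42 m and h_c = 8.42 × 0.970296 = 8.16989 m.
A = ½ × 0.936 × 1.8 = 0.8424 m².
Resultant F = γ·h_c·A = 7.99515 × 8.16989 × 0.8424 = 55.0251 kN.

F ≈ 55.0 kN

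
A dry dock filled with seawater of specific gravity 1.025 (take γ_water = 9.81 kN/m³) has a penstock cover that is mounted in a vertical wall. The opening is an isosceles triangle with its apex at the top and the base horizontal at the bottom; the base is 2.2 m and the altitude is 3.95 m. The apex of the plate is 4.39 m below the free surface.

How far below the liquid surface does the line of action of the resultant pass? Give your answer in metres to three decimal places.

h_p = 7.147 m

γ = 1.025 × 9.81 = 10.05525 kN/m³.
With the apex up, the centroid sits 2h/3 = 2 × 3.95/3 = 2.63333 m below the apex, so the centroid depth is h_c = 4.39 + 2.63333 = 7.02333 m.
A = ½ × 2.2 × 3.95 = 4.345 m².
Resultant F = γ·h_c·A = 10.05525 × 7.02333 × 4.345 = 306.85 kN.
I_c = b·h³/36 = 2.2 × 3.95³/36 = 3.76627 m⁴.
Centre of pressure: y_p = y_c + I_c/(y_c·A) = 7.02333 + 3.76627/(7.02333 × 4.345) = 7.02333 + 0.123418 = 7.14675 m along the plane.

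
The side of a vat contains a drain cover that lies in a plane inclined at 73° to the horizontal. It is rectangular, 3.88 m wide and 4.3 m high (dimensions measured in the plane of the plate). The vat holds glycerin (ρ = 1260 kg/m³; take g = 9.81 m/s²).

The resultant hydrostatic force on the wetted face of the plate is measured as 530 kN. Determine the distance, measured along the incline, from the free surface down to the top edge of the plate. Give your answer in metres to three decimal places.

γ = ρg = 1260 × 9.81 / 1000 = 12.3606 kN/m³.
A = 3.88 × 4.3 = 16.684 m².
From F = γ·h_c·A, the centroid depth is h_c = 530/(12.3606 × 16.684) = 2.57002 m.
Let θ = 73° be the plate's angle to the horizontal; measure y along the incline from where the plane meets the free surface. Vertical depth h = y·sinθ with sinθ = 0.956305.
Along the incline, y_c = h_c/sinθ = 2.57002/0.956305 = 2.68745 m.
The centroid lies 4.3/2 = 2.15 m below the top edge, so the top edge sits at y_top = 2.68745 − 2.15 = 0.53745 m along the incline.

y_top ≈ 0.537 m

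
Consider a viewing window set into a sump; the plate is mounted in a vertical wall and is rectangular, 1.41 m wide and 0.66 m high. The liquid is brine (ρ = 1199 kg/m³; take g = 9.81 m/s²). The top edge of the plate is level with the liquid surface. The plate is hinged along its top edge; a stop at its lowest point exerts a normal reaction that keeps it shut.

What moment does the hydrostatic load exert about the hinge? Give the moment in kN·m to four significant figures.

M ≈ 1.589 kN·m

γ = ρg = 1199 × 9.81 / 1000 = 11.76219 kN/m³.
The centroid lies 0.66/2 = 0.33 m below the top edge, so the centroid depth is h_c = 0.33 m.
A = 1.41 × 0.66 = 0.9306 m².
Resultant F = γ·h_c·A = 11.76219 × 0.33 × 0.9306 = 3.61215 kN.
I_c = b·h³/12 = 1.41 × 0.66³/12 = 0.0337808 m⁴.
Centre of pressure: y_p = y_c + I_c/(y_c·A) = 0.33 + 0.0337808/(0.33 × 0.9306) = 0.33 + 0.11 = 0.44 m along the plane.
The resultant acts 0.33 + 0.11 = 0.44 m (along the plate) below the hinge at the top edge, so the moment about the hinge is M = F × 0.44 = 3.61215 × 0.44 = 1.58935 kN·m.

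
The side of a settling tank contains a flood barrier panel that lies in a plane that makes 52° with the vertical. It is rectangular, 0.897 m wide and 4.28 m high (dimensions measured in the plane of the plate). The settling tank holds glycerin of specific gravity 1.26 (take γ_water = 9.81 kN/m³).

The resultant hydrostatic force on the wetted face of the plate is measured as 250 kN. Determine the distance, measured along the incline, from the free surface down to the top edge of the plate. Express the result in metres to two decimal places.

y_top ≈ 6.42 m

γ = 1.26 × 9.81 = 12.3606 kN/m³.
A = 0.897 × 4.28 = 3.83916 m².
From F = γ·h_c·A, the centroid depth is h_c = 250/(12.3606 × 3.83916) = 5.26822 m.
The plate makes 52° with the vertical, i.e. θ = 90° − 52° = 38° to the horizontal. Measuring y along the incline from the free-surface line, vertical depth h = y·sinθ with sinθ = 0.615661.
Along the incline, y_c = h_c/sinθ = 5.26822/0.615661 = 8.55701 m.
The centroid lies 4.28/2 = 2.14 m below the top edge, so the top edge sits at y_top = 8.55701 − 2.14 = 6.41701 m along the incline.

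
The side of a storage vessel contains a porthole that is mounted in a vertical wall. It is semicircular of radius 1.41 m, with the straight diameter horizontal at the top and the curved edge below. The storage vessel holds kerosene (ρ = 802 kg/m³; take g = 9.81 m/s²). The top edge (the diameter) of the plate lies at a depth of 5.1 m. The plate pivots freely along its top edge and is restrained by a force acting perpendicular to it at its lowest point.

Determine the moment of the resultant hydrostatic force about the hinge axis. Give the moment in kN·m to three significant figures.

γ = ρg = 802 × 9.81 / 1000 = 7.86762 kN/m³.
The centroid of a semicircle lies 4r/(3π) = 0.598423 m from the diameter, here below the top edge, so the centroid depth is h_c = 5.1 + 0.598423 = 5.69842 m.
A = πr²/2 = π × 1.41²/2 = 3.1229 m².
Resultant F = γ·h_c·A = 7.86762 × 5.69842 × 3.1229 = 140.009 kN.
I_c = (π/8 − 8/(9π))·r⁴ = 0.109757 × 1.41⁴ = 0.433819 m⁴.
Centre of pressure: y_p = y_c + I_c/(y_c·A) = 5.69842 + 0.433819/(5.69842 × 3.1229) = 5.69842 + 0.0243779 = 5.7228 m along the plane.
The resultant acts 0.598423 + 0.0243779 = 0.622801 m (along the plate) below the hinge at the top edge, so the moment about the hinge is M = F × 0.622801 = 140.009 × 0.622801 = 87.1977 kN·m.

M ≈ 87.2 kN·m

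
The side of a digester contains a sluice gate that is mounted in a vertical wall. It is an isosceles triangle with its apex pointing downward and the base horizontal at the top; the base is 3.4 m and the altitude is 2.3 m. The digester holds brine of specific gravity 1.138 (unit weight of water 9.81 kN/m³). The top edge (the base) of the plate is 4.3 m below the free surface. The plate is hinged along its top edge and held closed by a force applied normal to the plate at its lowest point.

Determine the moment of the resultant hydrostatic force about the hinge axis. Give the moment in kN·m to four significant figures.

γ = 1.138 × 9.81 = 11.16378 kN/m³.
With the apex down, the centroid sits h/3 = 2.3/3 = 0.766667 m below the base (the top edge), so the centroid depth is h_c = 4.3 + 0.766667 = 5.06667 m.
A = ½ × 3.4 × 2.3 = 3.91 m².
Resultant F = γ·h_c·A = 11.16378 × 5.06667 × 3.91 = 221.162 kN.
I_c = b·h³/36 = 3.4 × 2.3³/36 = 1.14911 m⁴.
Centre of pressure: y_p = y_c + I_c/(y_c·A) = 5.06667 + 1.14911/(5.06667 × 3.91) = 5.06667 + 0.0580046 = 5.12467 m along the plane.
The resultant acts 0.766667 + 0.0580046 = 0.824672 m (along the plate) below the hinge at the top edge, so the moment about the hinge is M = F × 0.824672 = 221.162 × 0.824672 = 182.386 kN·m.

M ≈ 182.4 kN·m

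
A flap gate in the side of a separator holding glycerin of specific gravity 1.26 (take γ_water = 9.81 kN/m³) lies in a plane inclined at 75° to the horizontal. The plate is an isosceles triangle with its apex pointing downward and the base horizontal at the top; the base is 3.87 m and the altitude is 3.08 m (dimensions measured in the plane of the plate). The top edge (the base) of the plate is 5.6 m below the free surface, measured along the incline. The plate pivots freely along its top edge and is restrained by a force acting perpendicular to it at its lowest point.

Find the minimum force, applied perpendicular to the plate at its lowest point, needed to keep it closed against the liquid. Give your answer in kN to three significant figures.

γ = 1.26 × 9.81 = 12.3606 kN/m³.
Let θ = 75° be the plate's angle to the horizontal; measure y along the incline from where the plane meets the free surface. Vertical depth h = y·sinθ with sinθ = 0.965926.
With the apex down, the centroid sits h/3 = 3.08/3 = 1.02667 m below the base (the top edge), so y_c = 5.6 + 1.02667 = 6.62667 m and h_c = 6.62667 × 0.965926 = 6.40087 m.
A = ½ × 3.87 × 3.08 = 5.9598 m².
Resultant F = γ·h_c·A = 12.3606 × 6.40087 × 5.9598 = 471.531 kN.
I_c = b·h³/36 = 3.87 × 3.08³/36 = 3.14095 m⁴.
Centre of pressure: y_p = y_c + I_c/(y_c·A) = 6.62667 + 3.14095/(6.62667 × 5.9598) = 6.62667 + 0.0795306 = 6.7062 m along the plane.
The resultant acts 1.02667 + 0.0795306 = 1.1062 m (along the plate) below the hinge at the top edge, so the moment about the hinge is M = F × 1.1062 = 471.531 × 1.1062 = 521.608 kN·m.
A normal force at the bottom, 3.08 m from the hinge, must supply this moment: P = 521.608/3.08 = 169.353 kN.

P ≈ 169 kN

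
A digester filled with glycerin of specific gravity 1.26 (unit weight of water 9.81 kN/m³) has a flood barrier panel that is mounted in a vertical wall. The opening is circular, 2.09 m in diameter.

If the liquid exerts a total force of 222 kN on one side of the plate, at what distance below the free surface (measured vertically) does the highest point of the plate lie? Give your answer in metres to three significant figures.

γ = 1.26 × 9.81 = 12.3606 kN/m³.
A = π(1.045)² = 3.4307 m².
From F = γ·h_c·A, the centroid depth is h_c = 222/(12.3606 × 3.4307) = 5.23517 m.
The centroid is at the centre, 1.045 m below the top of the plate, so the highest point sits at h_top = 5.23517 − 1.045 = 4.19017 m below the surface.

d_top ≈ 4.19 m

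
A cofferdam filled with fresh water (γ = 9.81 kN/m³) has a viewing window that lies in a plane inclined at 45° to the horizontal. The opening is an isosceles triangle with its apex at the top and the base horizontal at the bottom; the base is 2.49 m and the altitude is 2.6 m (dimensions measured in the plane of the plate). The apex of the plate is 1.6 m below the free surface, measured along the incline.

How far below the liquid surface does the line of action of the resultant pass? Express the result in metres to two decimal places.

γ = 9.81 kN/m³.
Let θ = 45° be the plate's angle to the horizontal; measure y along the incline from where the plane meets the free surface. Vertical depth h = y·sinθ with sinθ = 0.707107.
With the apex up, the centroid sits 2h/3 = 2 × 2.6/3 = 1.73333 m below the apex, so y_c = 1.6 + 1.73333 = 3.33333 m and h_c = 3.33333 × 0.707107 = 2.35702 m.
A = ½ × 2.49 × 2.6 = 3.237 m².
Resultant F = γ·h_c·A = 9.81 × 2.35702 × 3.237 = 74.8471 kN.
I_c = b·h³/36 = 2.49 × 2.6³/36 = 1.21567 m⁴.
Centre of pressure: y_p = y_c + I_c/(y_c·A) = 3.33333 + 1.21567/(3.33333 × 3.237) = 3.33333 + 0.112666 = 3.446 m along the plane.
Vertically, h_p = y_p·sinθ = 3.446 × 0.707107 = 2.43669 m.

h_p = 2.44 m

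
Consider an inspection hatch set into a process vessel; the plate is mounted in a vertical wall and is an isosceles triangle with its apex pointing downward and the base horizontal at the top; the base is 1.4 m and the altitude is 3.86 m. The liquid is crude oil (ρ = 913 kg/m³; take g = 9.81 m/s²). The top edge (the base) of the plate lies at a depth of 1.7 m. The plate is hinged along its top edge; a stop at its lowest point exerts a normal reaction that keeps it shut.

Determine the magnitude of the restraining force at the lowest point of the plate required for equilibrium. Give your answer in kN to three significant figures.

γ = ρg = 913 × 9.81 / 1000 = 8.95653 kN/m³.
With the apex down, the centroid sits h/3 = 3.86/3 = 1.28667 m below the base (the top edge), so the centroid depth is h_c = 1.7 + 1.28667 = 2.98667 m.
A = ½ × 1.4 × 3.86 = 2.702 m².
Resultant F = γ·h_c·A = 8.95653 × 2.98667 × 2.702 = 72.279 kN.
I_c = b·h³/36 = 1.4 × 3.86³/36 = 2.2366 m⁴.
Centre of pressure: y_p = y_c + I_c/(y_c·A) = 2.98667 + 2.2366/(2.98667 × 2.702) = 2.98667 + 0.277151 = 3.26382 m along the plane.
The resultant acts 1.28667 + 0.277151 = 1.56382 m (along the plate) below the hinge at the top edge, so the moment about the hinge is M = F × 1.56382 = 72.279 × 1.56382 = 113.031 kN·m.
A normal force at the bottom, 3.86 m from the hinge, must supply this moment: P = 113.031/3.86 = 29.2826 kN.

P ≈ 29.3 kN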